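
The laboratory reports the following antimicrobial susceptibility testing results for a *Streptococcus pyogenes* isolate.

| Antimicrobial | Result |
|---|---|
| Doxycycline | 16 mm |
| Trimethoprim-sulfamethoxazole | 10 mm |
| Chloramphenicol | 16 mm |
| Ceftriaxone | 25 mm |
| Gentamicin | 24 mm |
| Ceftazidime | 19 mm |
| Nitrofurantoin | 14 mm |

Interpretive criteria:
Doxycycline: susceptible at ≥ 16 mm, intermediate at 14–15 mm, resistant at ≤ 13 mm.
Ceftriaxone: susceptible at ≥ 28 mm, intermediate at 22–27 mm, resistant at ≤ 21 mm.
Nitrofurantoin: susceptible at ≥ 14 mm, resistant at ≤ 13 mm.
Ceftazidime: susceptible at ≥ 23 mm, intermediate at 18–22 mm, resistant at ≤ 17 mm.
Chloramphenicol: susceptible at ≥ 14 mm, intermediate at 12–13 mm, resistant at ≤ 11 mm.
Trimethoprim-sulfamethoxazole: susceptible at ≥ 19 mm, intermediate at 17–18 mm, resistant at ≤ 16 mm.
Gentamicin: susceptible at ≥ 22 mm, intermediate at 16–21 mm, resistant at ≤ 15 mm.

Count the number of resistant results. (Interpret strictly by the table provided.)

1

Doxycycline: 16 mm is ≥ 16 mm ⇒ susceptible
Trimethoprim-sulfamethoxazole 10 mm: ≤ 16 mm — R
Chloramphenicol: 16 mm is ≥ 14 mm → susceptible
Ceftriaxone: 25 mm is in 22–27 mm ⇒ intermediate
Gentamicin 24 mm: ≥ 22 mm → Susceptible
Ceftazidime 19 mm: in 18–22 mm ⇒ I
Nitrofurantoin 14 mm: ≥ 14 mm ⇒ S
Resistant: 1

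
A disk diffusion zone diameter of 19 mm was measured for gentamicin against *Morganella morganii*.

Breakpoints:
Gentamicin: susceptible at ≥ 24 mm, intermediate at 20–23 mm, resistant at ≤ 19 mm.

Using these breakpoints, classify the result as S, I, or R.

R

Gentamicin 19 mm: ≤ 19 mm → Resistant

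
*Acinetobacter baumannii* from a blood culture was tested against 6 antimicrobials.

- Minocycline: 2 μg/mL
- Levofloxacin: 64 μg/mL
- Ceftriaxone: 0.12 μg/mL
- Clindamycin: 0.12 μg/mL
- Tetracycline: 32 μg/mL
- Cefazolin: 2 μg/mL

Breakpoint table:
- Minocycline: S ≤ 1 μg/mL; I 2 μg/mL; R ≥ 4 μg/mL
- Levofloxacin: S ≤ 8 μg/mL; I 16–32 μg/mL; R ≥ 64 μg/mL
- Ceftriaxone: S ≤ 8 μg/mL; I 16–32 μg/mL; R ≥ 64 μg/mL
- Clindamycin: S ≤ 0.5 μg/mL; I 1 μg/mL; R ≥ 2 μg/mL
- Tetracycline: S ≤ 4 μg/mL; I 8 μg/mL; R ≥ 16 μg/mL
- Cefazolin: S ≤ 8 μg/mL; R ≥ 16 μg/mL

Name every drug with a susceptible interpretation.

ceftriaxone, clindamycin, cefazolin

Minocycline: 2 μg/mL is = 2 μg/mL → intermediate
Levofloxacin (64 μg/mL) ≥ 64 μg/mL ⇒ Resistant
Ceftriaxone 0.12 μg/mL: ≤ 8 μg/mL ⇒ S
Clindamycin 0.12 μg/mL: ≤ 0.5 μg/mL — S
Tetracycline (32 μg/mL) ≥ 16 μg/mL → Resistant
Cefazolin (2 μg/mL) ≤ 8 μg/mL ⇒ S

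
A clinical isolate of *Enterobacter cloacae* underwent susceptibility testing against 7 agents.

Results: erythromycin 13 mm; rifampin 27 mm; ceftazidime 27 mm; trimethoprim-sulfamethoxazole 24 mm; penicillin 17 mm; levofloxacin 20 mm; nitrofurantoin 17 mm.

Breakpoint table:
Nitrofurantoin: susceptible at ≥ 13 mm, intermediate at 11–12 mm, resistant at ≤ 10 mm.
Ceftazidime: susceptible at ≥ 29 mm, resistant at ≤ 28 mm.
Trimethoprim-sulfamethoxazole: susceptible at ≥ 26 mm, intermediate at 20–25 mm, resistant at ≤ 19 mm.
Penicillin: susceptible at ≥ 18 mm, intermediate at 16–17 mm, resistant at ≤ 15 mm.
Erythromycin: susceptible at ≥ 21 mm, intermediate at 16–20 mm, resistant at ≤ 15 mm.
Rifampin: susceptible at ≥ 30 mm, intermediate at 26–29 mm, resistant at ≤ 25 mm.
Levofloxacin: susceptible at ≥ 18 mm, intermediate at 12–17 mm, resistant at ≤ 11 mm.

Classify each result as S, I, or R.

R, I, R, I, I, S, S

Erythromycin 13 mm: ≤ 15 mm — resistant
Rifampin (27 mm) in 26–29 mm — intermediate
Ceftazidime (27 mm) ≤ 28 mm ⇒ Resistant
Trimethoprim-sulfamethoxazole (24 mm) in 20–25 mm → I
Penicillin (17 mm) in 16–17 mm ⇒ intermediate
Levofloxacin 20 mm: ≥ 18 mm → Susceptible
Nitrofurantoin 17 mm: ≥ 13 mm → S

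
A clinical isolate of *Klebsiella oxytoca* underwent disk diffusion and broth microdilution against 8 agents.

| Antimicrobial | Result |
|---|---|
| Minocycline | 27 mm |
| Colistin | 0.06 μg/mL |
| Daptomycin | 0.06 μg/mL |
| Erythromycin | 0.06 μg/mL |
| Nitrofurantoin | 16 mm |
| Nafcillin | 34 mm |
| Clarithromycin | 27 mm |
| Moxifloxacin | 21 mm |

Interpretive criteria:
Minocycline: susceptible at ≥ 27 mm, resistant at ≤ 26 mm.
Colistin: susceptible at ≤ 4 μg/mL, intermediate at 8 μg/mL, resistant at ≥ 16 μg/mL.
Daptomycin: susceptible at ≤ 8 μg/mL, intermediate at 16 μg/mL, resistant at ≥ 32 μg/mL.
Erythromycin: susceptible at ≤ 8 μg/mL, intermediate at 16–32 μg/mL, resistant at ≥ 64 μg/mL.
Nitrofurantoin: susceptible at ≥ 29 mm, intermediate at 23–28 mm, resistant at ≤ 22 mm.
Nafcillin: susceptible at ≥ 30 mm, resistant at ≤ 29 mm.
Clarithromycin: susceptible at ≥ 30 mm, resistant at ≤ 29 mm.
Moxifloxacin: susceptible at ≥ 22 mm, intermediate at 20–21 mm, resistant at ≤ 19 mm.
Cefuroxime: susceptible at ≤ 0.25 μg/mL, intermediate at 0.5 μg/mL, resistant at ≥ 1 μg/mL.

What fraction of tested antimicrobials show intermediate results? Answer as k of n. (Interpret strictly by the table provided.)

1 of 8

Minocycline (27 mm) ≥ 27 mm → Susceptible
Colistin: 0.06 μg/mL is ≤ 4 μg/mL → susceptible
Daptomycin 0.06 μg/mL: ≤ 8 μg/mL ⇒ S
Erythromycin 0.06 μg/mL: ≤ 8 μg/mL — Susceptible
Nitrofurantoin 16 mm: ≤ 22 mm ⇒ resistant
Nafcillin: 34 mm is ≥ 30 mm → Susceptible
Clarithromycin (27 mm) ≤ 29 mm — R
Moxifloxacin (21 mm) in 20–21 mm — I
Intermediate: 1/8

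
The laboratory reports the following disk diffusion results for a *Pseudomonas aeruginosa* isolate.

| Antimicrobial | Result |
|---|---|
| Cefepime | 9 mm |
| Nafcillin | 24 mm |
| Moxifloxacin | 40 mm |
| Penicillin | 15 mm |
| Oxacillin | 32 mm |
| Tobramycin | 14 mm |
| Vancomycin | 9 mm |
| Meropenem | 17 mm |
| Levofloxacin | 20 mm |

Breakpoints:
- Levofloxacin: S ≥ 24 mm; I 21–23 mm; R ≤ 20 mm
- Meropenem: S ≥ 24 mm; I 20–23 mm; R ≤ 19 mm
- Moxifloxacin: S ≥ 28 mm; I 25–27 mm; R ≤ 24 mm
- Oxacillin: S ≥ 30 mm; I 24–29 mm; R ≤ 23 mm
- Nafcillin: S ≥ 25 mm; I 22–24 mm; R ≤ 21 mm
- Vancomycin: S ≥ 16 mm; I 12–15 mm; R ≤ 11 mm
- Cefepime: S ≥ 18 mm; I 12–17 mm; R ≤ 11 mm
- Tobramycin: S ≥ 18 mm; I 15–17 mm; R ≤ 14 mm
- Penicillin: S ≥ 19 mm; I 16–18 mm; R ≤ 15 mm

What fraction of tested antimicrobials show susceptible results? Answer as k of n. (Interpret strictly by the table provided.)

2 of 9

Cefepime (9 mm) ≤ 11 mm — R
Nafcillin: 24 mm is in 22–24 mm — I
Moxifloxacin 40 mm: ≥ 28 mm → Susceptible
Penicillin: 15 mm is ≤ 15 mm ⇒ resistant
Oxacillin 32 mm: ≥ 30 mm ⇒ susceptible
Tobramycin 14 mm: ≤ 14 mm → R
Vancomycin: 9 mm is ≤ 11 mm — Resistant
Meropenem 17 mm: ≤ 19 mm → R
Levofloxacin (20 mm) ≤ 20 mm — resistant
Susceptible: 2/9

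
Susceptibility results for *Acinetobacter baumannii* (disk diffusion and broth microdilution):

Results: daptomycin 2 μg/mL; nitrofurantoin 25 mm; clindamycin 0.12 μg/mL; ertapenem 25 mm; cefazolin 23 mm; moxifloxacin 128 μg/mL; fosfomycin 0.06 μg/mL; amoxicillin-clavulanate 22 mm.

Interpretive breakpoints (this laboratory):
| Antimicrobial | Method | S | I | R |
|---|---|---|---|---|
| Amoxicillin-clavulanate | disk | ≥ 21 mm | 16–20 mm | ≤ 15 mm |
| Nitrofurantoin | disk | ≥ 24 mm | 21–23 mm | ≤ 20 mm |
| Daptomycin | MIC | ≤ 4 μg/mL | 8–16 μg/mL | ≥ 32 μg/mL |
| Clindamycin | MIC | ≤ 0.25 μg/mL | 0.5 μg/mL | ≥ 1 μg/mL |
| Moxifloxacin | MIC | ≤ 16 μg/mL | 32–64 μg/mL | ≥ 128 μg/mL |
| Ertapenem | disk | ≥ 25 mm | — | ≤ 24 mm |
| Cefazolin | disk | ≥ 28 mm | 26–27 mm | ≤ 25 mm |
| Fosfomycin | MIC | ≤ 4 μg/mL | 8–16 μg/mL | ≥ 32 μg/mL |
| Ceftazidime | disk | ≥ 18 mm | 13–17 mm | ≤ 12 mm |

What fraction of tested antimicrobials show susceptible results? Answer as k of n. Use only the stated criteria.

Daptomycin: 2 μg/mL is ≤ 4 μg/mL — Susceptible
Nitrofurantoin 25 mm: ≥ 24 mm — S
Clindamycin: 0.12 μg/mL is ≤ 0.25 μg/mL — Susceptible
Ertapenem: 25 mm is ≥ 25 mm — Susceptible
Cefazolin 23 mm: ≤ 25 mm → resistant
Moxifloxacin 128 μg/mL: ≥ 128 μg/mL — resistant
Fosfomycin (0.06 μg/mL) ≤ 4 μg/mL ⇒ S
Amoxicillin-clavulanate 22 mm: ≥ 21 mm ⇒ S
Susceptible: 6/8

6 of 8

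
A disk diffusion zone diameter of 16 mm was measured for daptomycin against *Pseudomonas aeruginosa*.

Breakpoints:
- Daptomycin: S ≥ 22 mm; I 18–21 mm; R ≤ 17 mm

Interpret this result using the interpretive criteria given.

Resistant

Daptomycin (16 mm) ≤ 17 mm — R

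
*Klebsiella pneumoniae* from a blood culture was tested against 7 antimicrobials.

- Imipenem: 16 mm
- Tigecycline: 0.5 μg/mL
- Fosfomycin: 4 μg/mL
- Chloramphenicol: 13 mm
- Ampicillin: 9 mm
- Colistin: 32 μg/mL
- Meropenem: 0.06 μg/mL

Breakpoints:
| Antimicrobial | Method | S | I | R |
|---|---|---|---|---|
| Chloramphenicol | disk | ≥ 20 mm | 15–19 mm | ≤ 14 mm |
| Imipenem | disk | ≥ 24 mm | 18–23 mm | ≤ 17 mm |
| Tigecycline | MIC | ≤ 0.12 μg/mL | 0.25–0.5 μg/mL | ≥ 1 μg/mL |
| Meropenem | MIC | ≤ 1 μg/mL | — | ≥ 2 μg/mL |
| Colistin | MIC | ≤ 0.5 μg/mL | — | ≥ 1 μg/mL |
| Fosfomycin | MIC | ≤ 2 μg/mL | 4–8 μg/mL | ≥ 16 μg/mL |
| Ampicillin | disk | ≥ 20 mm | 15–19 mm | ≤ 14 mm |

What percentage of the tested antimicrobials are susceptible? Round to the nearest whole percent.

Imipenem (16 mm) ≤ 17 mm — Resistant
Tigecycline: 0.5 μg/mL is in 0.25–0.5 μg/mL — I
Fosfomycin 4 μg/mL: in 4–8 μg/mL → Intermediate
Chloramphenicol (13 mm) ≤ 14 mm — Resistant
Ampicillin: 9 mm is ≤ 14 mm → resistant
Colistin: 32 μg/mL is ≥ 1 μg/mL ⇒ resistant
Meropenem 0.06 μg/mL: ≤ 1 μg/mL ⇒ Susceptible
Susceptible: 1/7

14%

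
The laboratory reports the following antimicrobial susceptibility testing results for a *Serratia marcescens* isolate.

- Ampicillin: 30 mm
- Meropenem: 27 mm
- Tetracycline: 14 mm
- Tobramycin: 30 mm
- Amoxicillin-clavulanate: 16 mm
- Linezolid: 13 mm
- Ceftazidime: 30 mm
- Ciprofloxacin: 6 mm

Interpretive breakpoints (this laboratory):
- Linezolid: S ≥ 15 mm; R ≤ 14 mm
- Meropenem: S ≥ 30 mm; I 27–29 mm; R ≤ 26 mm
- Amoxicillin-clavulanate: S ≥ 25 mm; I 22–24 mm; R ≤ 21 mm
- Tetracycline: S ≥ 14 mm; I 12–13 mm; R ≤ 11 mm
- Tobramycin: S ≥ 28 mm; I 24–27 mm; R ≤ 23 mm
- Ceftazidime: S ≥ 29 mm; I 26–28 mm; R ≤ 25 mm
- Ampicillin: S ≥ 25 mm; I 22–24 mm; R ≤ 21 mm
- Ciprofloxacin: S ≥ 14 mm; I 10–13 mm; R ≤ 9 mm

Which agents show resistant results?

amoxicillin-clavulanate, linezolid, ciprofloxacin

Ampicillin: 30 mm is ≥ 25 mm → Susceptible
Meropenem: 27 mm is in 27–29 mm → Intermediate
Tetracycline: 14 mm is ≥ 14 mm — susceptible
Tobramycin: 30 mm is ≥ 28 mm ⇒ susceptible
Amoxicillin-clavulanate: 16 mm is ≤ 21 mm → Resistant
Linezolid 13 mm: ≤ 14 mm ⇒ resistant
Ceftazidime: 30 mm is ≥ 29 mm → Susceptible
Ciprofloxacin 6 mm: ≤ 9 mm — Resistant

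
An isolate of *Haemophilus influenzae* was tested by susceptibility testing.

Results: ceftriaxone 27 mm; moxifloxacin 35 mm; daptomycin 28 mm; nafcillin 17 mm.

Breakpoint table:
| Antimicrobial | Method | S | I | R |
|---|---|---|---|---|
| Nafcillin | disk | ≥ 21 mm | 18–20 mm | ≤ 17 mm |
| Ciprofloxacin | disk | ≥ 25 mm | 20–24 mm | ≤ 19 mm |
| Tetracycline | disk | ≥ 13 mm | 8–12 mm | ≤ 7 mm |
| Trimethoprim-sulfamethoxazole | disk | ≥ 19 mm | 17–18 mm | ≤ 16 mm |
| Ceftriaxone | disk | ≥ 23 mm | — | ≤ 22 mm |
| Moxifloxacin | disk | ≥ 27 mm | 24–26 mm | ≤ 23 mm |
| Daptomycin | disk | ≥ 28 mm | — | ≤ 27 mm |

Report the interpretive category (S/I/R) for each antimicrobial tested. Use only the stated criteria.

S, S, S, R

Ceftriaxone: 27 mm is ≥ 23 mm — susceptible
Moxifloxacin (35 mm) ≥ 27 mm — Susceptible
Daptomycin 28 mm: ≥ 28 mm — susceptible
Nafcillin (17 mm) ≤ 17 mm → resistant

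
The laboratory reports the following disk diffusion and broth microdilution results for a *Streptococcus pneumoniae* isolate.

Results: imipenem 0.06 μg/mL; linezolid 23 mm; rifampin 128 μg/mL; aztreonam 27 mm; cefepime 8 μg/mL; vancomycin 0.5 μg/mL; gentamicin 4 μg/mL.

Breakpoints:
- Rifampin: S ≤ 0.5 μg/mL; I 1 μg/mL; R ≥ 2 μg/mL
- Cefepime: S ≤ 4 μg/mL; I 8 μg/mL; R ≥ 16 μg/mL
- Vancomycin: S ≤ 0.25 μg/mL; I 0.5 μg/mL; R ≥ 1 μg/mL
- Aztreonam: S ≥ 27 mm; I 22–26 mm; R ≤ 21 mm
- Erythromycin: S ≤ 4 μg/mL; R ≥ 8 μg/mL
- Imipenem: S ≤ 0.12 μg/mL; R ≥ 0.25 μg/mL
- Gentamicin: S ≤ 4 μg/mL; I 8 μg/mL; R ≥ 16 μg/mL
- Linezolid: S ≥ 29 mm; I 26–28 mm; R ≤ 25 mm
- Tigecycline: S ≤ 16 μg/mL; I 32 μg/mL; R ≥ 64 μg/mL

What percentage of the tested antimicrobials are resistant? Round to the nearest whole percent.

29%

Imipenem (0.06 μg/mL) ≤ 0.12 μg/mL — S
Linezolid: 23 mm is ≤ 25 mm → Resistant
Rifampin (128 μg/mL) ≥ 2 μg/mL → Resistant
Aztreonam: 27 mm is ≥ 27 mm → Susceptible
Cefepime: 8 μg/mL is = 8 μg/mL → intermediate
Vancomycin (0.5 μg/mL) = 0.5 μg/mL ⇒ Intermediate
Gentamicin (4 μg/mL) ≤ 4 μg/mL ⇒ susceptible
Resistant: 2/7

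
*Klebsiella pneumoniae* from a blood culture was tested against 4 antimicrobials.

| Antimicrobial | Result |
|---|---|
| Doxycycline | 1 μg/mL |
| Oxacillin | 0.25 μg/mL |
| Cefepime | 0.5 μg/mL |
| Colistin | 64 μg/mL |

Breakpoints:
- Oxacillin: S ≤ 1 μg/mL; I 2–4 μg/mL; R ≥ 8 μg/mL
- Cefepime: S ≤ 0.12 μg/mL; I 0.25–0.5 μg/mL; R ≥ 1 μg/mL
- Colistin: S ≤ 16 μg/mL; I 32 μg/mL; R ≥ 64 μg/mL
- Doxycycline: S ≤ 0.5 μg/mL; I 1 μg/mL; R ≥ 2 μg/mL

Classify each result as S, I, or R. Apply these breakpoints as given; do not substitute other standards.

I, S, I, R

Doxycycline 1 μg/mL: = 1 μg/mL — Intermediate
Oxacillin (0.25 μg/mL) ≤ 1 μg/mL — Susceptible
Cefepime (0.5 μg/mL) in 0.25–0.5 μg/mL ⇒ intermediate
Colistin: 64 μg/mL is ≥ 64 μg/mL — R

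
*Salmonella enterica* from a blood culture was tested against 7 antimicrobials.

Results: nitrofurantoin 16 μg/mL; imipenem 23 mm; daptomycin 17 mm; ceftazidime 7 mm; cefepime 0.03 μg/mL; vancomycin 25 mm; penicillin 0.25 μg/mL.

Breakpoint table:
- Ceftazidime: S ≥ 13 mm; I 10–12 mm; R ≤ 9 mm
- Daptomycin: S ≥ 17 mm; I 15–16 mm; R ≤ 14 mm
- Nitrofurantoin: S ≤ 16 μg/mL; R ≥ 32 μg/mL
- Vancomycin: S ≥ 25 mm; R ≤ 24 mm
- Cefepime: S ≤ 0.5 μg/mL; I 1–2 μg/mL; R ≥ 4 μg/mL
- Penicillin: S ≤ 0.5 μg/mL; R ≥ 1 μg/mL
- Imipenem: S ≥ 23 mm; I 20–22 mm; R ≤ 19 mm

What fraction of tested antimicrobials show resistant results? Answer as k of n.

Nitrofurantoin: 16 μg/mL is ≤ 16 μg/mL → susceptible
Imipenem: 23 mm is ≥ 23 mm ⇒ Susceptible
Daptomycin 17 mm: ≥ 17 mm — Susceptible
Ceftazidime: 7 mm is ≤ 9 mm ⇒ Resistant
Cefepime: 0.03 μg/mL is ≤ 0.5 μg/mL — S
Vancomycin 25 mm: ≥ 25 mm → S
Penicillin: 0.25 μg/mL is ≤ 0.5 μg/mL → susceptible
Resistant: 1/7

1 of 7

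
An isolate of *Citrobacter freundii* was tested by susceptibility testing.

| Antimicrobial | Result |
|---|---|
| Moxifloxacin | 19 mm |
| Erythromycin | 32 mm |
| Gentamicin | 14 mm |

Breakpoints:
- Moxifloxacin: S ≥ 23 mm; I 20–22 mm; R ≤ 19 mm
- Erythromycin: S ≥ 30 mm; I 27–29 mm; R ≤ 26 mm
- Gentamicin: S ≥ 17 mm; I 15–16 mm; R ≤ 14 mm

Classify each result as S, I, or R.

Moxifloxacin 19 mm: ≤ 19 mm — resistant
Erythromycin: 32 mm is ≥ 30 mm → S
Gentamicin (14 mm) ≤ 14 mm — R

R, S, R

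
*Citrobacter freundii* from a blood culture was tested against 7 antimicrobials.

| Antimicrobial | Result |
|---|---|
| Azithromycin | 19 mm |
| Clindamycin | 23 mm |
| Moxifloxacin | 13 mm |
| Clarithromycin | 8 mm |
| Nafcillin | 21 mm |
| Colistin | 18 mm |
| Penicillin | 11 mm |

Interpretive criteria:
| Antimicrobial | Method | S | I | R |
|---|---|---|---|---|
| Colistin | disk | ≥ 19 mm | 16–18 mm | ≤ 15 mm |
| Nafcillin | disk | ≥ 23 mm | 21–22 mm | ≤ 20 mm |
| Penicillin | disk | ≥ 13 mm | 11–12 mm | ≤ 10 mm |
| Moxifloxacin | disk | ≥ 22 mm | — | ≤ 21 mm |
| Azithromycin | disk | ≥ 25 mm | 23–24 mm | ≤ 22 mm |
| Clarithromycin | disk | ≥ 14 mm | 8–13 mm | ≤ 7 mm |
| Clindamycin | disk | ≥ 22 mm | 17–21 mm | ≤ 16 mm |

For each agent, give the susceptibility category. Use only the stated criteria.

Azithromycin (19 mm) ≤ 22 mm ⇒ Resistant
Clindamycin 23 mm: ≥ 22 mm ⇒ Susceptible
Moxifloxacin 13 mm: ≤ 21 mm → Resistant
Clarithromycin 8 mm: in 8–13 mm → Intermediate
Nafcillin (21 mm) in 21–22 mm → Intermediate
Colistin 18 mm: in 16–18 mm → I
Penicillin 11 mm: in 11–12 mm → Intermediate

R, S, R, I, I, I, I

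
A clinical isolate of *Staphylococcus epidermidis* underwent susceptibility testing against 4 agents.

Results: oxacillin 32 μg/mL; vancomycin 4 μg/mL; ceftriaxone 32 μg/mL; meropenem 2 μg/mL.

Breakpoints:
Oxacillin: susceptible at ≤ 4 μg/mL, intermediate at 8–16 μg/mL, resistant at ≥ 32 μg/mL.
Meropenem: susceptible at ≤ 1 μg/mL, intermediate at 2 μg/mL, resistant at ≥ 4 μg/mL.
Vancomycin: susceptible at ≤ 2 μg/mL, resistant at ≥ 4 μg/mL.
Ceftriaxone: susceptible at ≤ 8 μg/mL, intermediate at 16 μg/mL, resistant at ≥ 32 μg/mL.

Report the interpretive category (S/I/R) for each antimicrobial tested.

R, R, R, I

Oxacillin 32 μg/mL: ≥ 32 μg/mL — Resistant
Vancomycin: 4 μg/mL is ≥ 4 μg/mL — Resistant
Ceftriaxone (32 μg/mL) ≥ 32 μg/mL — R
Meropenem 2 μg/mL: = 2 μg/mL — I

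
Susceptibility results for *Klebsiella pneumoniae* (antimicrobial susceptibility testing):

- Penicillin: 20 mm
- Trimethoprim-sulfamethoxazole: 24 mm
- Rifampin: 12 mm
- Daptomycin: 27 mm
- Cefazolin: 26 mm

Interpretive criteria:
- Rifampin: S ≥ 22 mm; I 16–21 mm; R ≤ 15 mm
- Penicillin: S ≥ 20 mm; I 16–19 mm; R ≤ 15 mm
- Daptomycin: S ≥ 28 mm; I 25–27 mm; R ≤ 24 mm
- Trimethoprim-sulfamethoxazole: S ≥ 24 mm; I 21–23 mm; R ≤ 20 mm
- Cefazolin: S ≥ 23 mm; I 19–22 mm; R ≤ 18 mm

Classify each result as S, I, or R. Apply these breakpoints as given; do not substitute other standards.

Penicillin: 20 mm is ≥ 20 mm ⇒ S
Trimethoprim-sulfamethoxazole (24 mm) ≥ 24 mm — S
Rifampin 12 mm: ≤ 15 mm — R
Daptomycin: 27 mm is in 25–27 mm → intermediate
Cefazolin: 26 mm is ≥ 23 mm → susceptible

S, S, R, I, S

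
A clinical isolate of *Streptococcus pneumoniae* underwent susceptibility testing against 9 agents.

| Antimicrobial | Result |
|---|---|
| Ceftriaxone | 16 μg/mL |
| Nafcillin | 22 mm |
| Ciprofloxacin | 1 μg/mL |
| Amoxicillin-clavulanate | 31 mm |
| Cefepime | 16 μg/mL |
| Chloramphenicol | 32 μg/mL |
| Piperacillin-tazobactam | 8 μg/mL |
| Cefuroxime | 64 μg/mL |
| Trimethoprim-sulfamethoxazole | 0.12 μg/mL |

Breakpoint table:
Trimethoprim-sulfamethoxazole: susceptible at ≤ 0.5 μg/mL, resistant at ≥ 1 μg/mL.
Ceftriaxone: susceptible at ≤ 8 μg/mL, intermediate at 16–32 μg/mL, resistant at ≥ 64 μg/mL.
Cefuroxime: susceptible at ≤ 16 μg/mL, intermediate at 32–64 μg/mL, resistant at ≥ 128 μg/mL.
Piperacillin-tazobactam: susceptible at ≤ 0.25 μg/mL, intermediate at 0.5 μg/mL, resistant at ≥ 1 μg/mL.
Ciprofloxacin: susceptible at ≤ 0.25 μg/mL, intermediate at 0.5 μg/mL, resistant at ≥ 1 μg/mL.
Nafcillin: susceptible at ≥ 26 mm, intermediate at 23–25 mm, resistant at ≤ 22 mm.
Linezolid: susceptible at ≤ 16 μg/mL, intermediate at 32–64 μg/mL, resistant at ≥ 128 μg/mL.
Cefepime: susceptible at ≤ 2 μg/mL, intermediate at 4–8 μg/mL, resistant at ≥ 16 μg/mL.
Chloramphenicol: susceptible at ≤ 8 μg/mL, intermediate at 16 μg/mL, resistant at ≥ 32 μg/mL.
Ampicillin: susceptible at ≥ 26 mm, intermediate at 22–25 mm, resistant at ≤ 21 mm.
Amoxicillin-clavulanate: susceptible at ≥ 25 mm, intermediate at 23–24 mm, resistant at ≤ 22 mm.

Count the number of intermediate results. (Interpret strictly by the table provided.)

Ceftriaxone (16 μg/mL) in 16–32 μg/mL ⇒ Intermediate
Nafcillin 22 mm: ≤ 22 mm — R
Ciprofloxacin: 1 μg/mL is ≥ 1 μg/mL ⇒ R
Amoxicillin-clavulanate (31 mm) ≥ 25 mm → susceptible
Cefepime 16 μg/mL: ≥ 16 μg/mL → R
Chloramphenicol: 32 μg/mL is ≥ 32 μg/mL — resistant
Piperacillin-tazobactam 8 μg/mL: ≥ 1 μg/mL → resistant
Cefuroxime (64 μg/mL) in 32–64 μg/mL — I
Trimethoprim-sulfamethoxazole (0.12 μg/mL) ≤ 0.5 μg/mL ⇒ Susceptible
Intermediate: 2

2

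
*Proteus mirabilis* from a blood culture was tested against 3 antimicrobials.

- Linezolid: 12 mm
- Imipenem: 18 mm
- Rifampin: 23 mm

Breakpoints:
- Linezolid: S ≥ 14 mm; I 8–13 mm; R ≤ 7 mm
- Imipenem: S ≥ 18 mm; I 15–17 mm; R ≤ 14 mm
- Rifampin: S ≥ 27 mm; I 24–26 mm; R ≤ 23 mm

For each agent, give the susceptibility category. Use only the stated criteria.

I, S, R

Linezolid: 12 mm is in 8–13 mm — Intermediate
Imipenem (18 mm) ≥ 18 mm — Susceptible
Rifampin 23 mm: ≤ 23 mm — Resistant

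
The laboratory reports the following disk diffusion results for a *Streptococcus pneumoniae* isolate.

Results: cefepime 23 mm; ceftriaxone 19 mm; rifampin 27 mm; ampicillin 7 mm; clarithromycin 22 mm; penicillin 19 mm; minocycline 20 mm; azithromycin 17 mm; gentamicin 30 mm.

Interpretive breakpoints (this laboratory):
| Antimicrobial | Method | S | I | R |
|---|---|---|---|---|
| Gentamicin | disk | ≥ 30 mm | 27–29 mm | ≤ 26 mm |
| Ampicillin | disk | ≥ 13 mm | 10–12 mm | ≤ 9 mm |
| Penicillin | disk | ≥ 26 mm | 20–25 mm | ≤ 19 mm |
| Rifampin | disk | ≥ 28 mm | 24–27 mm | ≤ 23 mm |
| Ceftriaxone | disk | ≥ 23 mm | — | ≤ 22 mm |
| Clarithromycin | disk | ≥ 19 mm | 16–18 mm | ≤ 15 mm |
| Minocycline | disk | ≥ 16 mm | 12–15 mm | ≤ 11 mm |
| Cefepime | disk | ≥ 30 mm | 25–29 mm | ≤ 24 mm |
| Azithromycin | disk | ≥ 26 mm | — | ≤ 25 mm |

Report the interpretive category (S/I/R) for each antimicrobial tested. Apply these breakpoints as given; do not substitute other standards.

Cefepime (23 mm) ≤ 24 mm — R
Ceftriaxone (19 mm) ≤ 22 mm — resistant
Rifampin (27 mm) in 24–27 mm — I
Ampicillin: 7 mm is ≤ 9 mm → resistant
Clarithromycin 22 mm: ≥ 19 mm ⇒ Susceptible
Penicillin (19 mm) ≤ 19 mm → Resistant
Minocycline (20 mm) ≥ 16 mm ⇒ susceptible
Azithromycin (17 mm) ≤ 25 mm → resistant
Gentamicin 30 mm: ≥ 30 mm → S

R, R, I, R, S, R, S, R, S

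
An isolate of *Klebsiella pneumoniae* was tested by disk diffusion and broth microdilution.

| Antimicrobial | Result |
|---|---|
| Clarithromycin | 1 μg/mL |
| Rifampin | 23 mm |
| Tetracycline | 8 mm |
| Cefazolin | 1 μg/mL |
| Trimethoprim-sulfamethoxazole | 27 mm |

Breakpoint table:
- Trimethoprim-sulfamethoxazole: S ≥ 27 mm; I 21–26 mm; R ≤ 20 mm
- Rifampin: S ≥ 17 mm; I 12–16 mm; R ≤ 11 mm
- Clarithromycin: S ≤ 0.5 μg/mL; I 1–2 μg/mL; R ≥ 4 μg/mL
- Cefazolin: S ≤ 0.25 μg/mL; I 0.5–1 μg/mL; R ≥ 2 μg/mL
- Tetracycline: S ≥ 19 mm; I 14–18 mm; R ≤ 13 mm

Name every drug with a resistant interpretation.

tetracycline

Clarithromycin: 1 μg/mL is in 1–2 μg/mL → I
Rifampin: 23 mm is ≥ 17 mm ⇒ Susceptible
Tetracycline: 8 mm is ≤ 13 mm → resistant
Cefazolin (1 μg/mL) in 0.5–1 μg/mL ⇒ I
Trimethoprim-sulfamethoxazole: 27 mm is ≥ 27 mm — S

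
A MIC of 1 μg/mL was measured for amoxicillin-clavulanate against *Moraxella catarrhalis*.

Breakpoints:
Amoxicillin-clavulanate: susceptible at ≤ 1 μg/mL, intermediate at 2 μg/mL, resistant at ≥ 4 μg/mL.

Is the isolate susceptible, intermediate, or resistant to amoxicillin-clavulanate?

Amoxicillin-clavulanate 1 μg/mL: ≤ 1 μg/mL ⇒ Susceptible

S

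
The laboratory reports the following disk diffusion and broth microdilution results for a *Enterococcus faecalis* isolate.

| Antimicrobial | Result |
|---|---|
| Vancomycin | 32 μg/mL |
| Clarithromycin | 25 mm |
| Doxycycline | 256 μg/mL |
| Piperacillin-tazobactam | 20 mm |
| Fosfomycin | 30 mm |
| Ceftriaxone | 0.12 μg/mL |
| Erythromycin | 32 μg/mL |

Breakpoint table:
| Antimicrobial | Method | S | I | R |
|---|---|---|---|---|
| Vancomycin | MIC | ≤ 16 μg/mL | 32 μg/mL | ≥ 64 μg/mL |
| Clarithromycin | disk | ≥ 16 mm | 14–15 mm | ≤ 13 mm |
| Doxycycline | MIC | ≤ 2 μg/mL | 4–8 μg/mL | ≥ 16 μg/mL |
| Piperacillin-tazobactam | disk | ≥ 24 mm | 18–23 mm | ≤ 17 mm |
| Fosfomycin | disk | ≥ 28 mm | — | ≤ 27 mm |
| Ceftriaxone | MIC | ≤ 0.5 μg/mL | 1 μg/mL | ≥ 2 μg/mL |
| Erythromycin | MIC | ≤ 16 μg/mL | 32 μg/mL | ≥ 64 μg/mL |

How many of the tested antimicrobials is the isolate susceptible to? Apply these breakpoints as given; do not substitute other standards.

3

Vancomycin: 32 μg/mL is = 32 μg/mL — Intermediate
Clarithromycin: 25 mm is ≥ 16 mm → Susceptible
Doxycycline: 256 μg/mL is ≥ 16 μg/mL ⇒ R
Piperacillin-tazobactam 20 mm: in 18–23 mm ⇒ intermediate
Fosfomycin: 30 mm is ≥ 28 mm — S
Ceftriaxone (0.12 μg/mL) ≤ 0.5 μg/mL → Susceptible
Erythromycin (32 μg/mL) = 32 μg/mL → I
Susceptible: 3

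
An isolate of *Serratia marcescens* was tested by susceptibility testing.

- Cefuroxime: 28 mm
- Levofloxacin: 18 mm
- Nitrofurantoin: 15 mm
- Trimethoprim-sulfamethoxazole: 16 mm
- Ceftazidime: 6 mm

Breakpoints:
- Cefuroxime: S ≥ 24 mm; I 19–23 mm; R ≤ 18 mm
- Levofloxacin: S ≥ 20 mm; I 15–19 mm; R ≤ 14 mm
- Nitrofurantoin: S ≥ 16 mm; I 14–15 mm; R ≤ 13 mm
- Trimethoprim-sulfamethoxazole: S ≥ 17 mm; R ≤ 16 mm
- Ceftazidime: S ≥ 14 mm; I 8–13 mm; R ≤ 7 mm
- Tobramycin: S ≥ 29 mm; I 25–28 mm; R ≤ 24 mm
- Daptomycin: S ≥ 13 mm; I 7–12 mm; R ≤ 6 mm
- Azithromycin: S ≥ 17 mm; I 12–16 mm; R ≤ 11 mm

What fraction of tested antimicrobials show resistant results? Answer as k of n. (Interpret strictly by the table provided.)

Cefuroxime (28 mm) ≥ 24 mm — S
Levofloxacin 18 mm: in 15–19 mm → I
Nitrofurantoin: 15 mm is in 14–15 mm ⇒ I
Trimethoprim-sulfamethoxazole: 16 mm is ≤ 16 mm — resistant
Ceftazidime (6 mm) ≤ 7 mm ⇒ Resistant
Resistant: 2/5

2 of 5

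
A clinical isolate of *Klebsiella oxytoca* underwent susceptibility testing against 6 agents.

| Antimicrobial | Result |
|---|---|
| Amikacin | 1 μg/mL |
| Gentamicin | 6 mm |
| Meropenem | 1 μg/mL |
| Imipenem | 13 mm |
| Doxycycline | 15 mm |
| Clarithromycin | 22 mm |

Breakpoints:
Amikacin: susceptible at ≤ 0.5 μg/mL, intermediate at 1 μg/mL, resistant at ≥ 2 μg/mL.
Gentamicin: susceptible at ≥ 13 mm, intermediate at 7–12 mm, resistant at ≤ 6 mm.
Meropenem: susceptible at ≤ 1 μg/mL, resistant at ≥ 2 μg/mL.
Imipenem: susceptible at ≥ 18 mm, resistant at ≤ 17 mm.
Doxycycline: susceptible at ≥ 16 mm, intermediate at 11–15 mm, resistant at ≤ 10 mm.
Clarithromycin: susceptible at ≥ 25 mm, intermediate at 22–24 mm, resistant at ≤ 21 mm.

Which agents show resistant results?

Amikacin (1 μg/mL) = 1 μg/mL ⇒ intermediate
Gentamicin (6 mm) ≤ 6 mm — R
Meropenem 1 μg/mL: ≤ 1 μg/mL → Susceptible
Imipenem 13 mm: ≤ 17 mm ⇒ R
Doxycycline: 15 mm is in 11–15 mm → intermediate
Clarithromycin: 22 mm is in 22–24 mm → I

gentamicin, imipenem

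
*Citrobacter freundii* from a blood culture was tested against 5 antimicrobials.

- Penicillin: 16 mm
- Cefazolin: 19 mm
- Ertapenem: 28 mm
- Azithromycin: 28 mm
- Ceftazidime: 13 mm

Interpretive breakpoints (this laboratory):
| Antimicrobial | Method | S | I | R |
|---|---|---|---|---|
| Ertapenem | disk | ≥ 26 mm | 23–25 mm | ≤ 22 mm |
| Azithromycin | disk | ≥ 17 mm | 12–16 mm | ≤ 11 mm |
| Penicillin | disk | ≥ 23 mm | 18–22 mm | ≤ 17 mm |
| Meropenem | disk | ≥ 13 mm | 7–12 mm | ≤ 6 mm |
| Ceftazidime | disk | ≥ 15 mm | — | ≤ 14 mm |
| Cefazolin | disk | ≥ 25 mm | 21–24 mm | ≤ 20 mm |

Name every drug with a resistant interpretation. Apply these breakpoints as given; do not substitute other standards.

penicillin, cefazolin, ceftazidime

Penicillin: 16 mm is ≤ 17 mm — R
Cefazolin: 19 mm is ≤ 20 mm — resistant
Ertapenem (28 mm) ≥ 26 mm → S
Azithromycin 28 mm: ≥ 17 mm ⇒ susceptible
Ceftazidime 13 mm: ≤ 14 mm ⇒ resistant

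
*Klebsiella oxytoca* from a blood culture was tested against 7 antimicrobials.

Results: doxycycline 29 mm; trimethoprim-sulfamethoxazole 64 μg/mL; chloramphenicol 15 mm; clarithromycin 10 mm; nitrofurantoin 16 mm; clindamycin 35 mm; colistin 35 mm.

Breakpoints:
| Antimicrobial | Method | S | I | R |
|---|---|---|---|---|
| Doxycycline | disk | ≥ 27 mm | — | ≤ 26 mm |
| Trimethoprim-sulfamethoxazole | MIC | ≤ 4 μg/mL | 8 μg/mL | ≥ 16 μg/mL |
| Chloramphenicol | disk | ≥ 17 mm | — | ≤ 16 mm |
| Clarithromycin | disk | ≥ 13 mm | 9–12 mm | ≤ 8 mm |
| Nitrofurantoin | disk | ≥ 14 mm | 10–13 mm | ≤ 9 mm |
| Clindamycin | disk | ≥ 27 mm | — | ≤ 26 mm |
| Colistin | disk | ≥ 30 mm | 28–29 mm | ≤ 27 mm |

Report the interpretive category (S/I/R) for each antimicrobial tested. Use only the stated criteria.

S, R, R, I, S, S, S

Doxycycline (29 mm) ≥ 27 mm → susceptible
Trimethoprim-sulfamethoxazole: 64 μg/mL is ≥ 16 μg/mL → Resistant
Chloramphenicol: 15 mm is ≤ 16 mm — Resistant
Clarithromycin 10 mm: in 9–12 mm ⇒ Intermediate
Nitrofurantoin 16 mm: ≥ 14 mm ⇒ Susceptible
Clindamycin 35 mm: ≥ 27 mm — susceptible
Colistin: 35 mm is ≥ 30 mm ⇒ Susceptible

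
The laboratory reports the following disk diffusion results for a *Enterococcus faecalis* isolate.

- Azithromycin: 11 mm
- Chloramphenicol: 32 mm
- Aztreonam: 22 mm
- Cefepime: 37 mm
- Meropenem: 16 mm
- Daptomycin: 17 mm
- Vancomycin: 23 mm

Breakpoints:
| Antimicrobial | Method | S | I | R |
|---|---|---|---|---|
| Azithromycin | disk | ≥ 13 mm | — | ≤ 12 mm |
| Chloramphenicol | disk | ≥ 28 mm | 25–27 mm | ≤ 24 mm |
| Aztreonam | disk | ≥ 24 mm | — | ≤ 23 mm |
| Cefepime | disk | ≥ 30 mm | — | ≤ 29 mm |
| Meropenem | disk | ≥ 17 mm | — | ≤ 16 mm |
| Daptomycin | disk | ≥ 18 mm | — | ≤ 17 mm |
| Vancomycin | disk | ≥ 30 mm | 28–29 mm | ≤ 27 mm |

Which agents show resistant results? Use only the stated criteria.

Azithromycin: 11 mm is ≤ 12 mm — R
Chloramphenicol (32 mm) ≥ 28 mm → Susceptible
Aztreonam 22 mm: ≤ 23 mm — resistant
Cefepime 37 mm: ≥ 30 mm — susceptible
Meropenem: 16 mm is ≤ 16 mm ⇒ Resistant
Daptomycin 17 mm: ≤ 17 mm ⇒ Resistant
Vancomycin (23 mm) ≤ 27 mm ⇒ resistant

azithromycin, aztreonam, meropenem, daptomycin, vancomycin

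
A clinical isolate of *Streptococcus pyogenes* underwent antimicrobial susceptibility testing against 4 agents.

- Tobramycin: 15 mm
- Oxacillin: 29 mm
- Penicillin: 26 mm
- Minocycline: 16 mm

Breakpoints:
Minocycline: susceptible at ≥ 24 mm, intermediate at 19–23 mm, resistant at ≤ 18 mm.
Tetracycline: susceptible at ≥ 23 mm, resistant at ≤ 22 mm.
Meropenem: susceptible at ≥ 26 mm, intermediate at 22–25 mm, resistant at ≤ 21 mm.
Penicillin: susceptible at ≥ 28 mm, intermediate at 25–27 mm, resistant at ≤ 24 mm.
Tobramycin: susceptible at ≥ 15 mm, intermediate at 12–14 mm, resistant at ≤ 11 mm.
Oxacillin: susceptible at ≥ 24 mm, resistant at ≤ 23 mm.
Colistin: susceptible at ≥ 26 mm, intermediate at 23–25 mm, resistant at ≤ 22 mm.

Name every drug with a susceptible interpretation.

Tobramycin (15 mm) ≥ 15 mm → S
Oxacillin 29 mm: ≥ 24 mm → S
Penicillin 26 mm: in 25–27 mm — intermediate
Minocycline: 16 mm is ≤ 18 mm — R

tobramycin, oxacillin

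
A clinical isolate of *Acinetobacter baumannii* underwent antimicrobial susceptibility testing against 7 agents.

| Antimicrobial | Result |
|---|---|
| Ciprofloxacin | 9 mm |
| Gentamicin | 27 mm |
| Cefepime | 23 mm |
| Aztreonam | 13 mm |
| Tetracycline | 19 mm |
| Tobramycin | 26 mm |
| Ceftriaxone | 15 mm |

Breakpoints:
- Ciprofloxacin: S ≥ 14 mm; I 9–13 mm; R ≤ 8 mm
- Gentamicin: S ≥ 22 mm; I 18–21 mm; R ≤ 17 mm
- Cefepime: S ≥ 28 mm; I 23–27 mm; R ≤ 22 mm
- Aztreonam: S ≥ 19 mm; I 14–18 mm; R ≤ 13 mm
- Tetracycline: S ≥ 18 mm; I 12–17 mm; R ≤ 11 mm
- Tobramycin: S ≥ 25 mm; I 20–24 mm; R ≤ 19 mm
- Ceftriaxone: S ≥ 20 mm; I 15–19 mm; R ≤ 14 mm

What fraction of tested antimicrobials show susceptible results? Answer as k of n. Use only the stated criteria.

3 of 7

Ciprofloxacin 9 mm: in 9–13 mm — I
Gentamicin (27 mm) ≥ 22 mm — Susceptible
Cefepime: 23 mm is in 23–27 mm ⇒ Intermediate
Aztreonam (13 mm) ≤ 13 mm → R
Tetracycline: 19 mm is ≥ 18 mm ⇒ S
Tobramycin: 26 mm is ≥ 25 mm → susceptible
Ceftriaxone 15 mm: in 15–19 mm ⇒ intermediate
Susceptible: 3/7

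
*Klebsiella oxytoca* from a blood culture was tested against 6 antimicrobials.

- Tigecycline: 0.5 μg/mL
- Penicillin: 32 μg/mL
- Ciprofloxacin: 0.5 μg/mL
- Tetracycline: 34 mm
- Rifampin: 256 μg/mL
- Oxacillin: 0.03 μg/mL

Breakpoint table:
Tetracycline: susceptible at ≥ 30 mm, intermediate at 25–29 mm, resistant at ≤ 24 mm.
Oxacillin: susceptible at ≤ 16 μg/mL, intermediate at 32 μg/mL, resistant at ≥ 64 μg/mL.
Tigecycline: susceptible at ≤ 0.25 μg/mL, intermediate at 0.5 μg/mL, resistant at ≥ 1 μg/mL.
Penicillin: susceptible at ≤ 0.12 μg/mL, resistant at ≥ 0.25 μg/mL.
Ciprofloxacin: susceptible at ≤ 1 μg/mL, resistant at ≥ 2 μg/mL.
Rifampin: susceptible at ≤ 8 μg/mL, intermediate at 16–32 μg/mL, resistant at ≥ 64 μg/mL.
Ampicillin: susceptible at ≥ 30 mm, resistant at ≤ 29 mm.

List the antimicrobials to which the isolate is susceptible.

ciprofloxacin, tetracycline, oxacillin

Tigecycline (0.5 μg/mL) = 0.5 μg/mL ⇒ intermediate
Penicillin: 32 μg/mL is ≥ 0.25 μg/mL ⇒ Resistant
Ciprofloxacin (0.5 μg/mL) ≤ 1 μg/mL → susceptible
Tetracycline (34 mm) ≥ 30 mm — S
Rifampin: 256 μg/mL is ≥ 64 μg/mL → resistant
Oxacillin (0.03 μg/mL) ≤ 16 μg/mL ⇒ Susceptible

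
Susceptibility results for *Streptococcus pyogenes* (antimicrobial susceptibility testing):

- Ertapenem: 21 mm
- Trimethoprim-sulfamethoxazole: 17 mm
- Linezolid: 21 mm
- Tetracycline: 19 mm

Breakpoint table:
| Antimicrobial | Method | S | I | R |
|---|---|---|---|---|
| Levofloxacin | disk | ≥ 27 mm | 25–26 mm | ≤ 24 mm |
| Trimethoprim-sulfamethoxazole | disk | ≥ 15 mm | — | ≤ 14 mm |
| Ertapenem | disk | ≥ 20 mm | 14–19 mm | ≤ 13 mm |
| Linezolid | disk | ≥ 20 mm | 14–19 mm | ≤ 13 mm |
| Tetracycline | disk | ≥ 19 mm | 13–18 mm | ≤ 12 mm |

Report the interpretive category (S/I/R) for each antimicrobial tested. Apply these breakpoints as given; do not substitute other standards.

Ertapenem (21 mm) ≥ 20 mm ⇒ Susceptible
Trimethoprim-sulfamethoxazole: 17 mm is ≥ 15 mm — Susceptible
Linezolid: 21 mm is ≥ 20 mm → S
Tetracycline: 19 mm is ≥ 19 mm ⇒ S

S, S, S, S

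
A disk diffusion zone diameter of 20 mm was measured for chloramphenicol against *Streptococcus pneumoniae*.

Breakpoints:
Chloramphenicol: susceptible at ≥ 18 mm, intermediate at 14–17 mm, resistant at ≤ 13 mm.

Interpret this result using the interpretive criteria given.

S

Chloramphenicol 20 mm: ≥ 18 mm → Susceptible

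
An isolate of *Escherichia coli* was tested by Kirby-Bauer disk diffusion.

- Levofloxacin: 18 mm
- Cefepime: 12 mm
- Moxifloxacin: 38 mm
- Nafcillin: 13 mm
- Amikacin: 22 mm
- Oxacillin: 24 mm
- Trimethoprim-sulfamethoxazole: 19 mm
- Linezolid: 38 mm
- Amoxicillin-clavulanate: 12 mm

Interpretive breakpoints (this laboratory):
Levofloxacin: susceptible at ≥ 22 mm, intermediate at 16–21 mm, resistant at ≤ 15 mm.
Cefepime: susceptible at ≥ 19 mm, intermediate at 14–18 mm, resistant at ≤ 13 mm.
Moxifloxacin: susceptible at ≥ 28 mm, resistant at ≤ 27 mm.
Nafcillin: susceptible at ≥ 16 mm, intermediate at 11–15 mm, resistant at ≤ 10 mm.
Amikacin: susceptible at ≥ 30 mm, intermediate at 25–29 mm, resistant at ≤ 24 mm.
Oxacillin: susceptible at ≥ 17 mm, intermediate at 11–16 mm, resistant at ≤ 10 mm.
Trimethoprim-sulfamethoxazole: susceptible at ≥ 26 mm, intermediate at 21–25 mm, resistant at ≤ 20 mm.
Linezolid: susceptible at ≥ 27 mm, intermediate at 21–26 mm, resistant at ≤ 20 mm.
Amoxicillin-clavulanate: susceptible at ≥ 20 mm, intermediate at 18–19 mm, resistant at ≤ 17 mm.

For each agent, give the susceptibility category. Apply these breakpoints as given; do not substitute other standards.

I, R, S, I, R, S, R, S, R

Levofloxacin: 18 mm is in 16–21 mm ⇒ I
Cefepime (12 mm) ≤ 13 mm — resistant
Moxifloxacin 38 mm: ≥ 28 mm ⇒ S
Nafcillin (13 mm) in 11–15 mm — Intermediate
Amikacin: 22 mm is ≤ 24 mm — resistant
Oxacillin 24 mm: ≥ 17 mm → Susceptible
Trimethoprim-sulfamethoxazole: 19 mm is ≤ 20 mm ⇒ R
Linezolid: 38 mm is ≥ 27 mm ⇒ S
Amoxicillin-clavulanate: 12 mm is ≤ 17 mm ⇒ R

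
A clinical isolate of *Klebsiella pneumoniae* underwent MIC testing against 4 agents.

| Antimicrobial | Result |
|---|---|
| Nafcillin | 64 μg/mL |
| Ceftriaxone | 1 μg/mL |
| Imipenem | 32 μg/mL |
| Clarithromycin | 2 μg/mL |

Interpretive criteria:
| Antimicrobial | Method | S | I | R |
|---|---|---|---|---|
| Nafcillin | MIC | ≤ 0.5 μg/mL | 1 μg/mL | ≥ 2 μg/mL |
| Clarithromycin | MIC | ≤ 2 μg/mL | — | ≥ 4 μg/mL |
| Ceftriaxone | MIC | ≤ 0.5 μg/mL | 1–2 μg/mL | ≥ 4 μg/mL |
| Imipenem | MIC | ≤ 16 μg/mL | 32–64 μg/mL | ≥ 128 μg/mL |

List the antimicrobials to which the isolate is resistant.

nafcillin

Nafcillin 64 μg/mL: ≥ 2 μg/mL → R
Ceftriaxone (1 μg/mL) in 1–2 μg/mL → I
Imipenem 32 μg/mL: in 32–64 μg/mL ⇒ Intermediate
Clarithromycin: 2 μg/mL is ≤ 2 μg/mL → susceptible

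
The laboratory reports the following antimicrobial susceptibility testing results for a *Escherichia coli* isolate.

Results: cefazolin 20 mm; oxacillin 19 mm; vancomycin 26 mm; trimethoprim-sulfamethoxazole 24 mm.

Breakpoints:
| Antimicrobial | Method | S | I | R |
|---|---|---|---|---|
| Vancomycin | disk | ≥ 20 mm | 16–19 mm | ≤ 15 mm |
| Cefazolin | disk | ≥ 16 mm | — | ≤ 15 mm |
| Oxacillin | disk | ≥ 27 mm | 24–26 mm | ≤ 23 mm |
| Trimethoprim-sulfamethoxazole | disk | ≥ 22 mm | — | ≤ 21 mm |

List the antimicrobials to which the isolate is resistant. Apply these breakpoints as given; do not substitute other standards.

Cefazolin (20 mm) ≥ 16 mm — Susceptible
Oxacillin 19 mm: ≤ 23 mm → Resistant
Vancomycin: 26 mm is ≥ 20 mm ⇒ susceptible
Trimethoprim-sulfamethoxazole: 24 mm is ≥ 22 mm → Susceptible

oxacillin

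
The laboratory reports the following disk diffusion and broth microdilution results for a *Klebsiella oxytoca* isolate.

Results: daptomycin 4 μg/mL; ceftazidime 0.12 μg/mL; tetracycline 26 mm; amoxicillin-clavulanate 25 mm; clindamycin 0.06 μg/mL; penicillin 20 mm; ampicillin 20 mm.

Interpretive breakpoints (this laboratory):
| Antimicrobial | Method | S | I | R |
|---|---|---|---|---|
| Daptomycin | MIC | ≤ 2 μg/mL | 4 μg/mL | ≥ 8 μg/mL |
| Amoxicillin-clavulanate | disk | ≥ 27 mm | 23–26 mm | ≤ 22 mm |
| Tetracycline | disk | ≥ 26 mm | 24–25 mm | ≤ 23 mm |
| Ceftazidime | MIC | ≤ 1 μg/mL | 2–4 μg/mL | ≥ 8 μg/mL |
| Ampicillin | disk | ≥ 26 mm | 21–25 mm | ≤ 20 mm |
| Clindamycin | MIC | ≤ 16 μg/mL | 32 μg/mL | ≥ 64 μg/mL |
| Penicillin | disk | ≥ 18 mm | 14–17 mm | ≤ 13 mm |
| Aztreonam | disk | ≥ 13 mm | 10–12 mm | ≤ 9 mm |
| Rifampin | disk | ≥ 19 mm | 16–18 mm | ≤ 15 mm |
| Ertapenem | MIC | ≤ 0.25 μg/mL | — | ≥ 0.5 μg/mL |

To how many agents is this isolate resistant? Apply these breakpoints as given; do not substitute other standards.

1

Daptomycin (4 μg/mL) = 4 μg/mL ⇒ I
Ceftazidime (0.12 μg/mL) ≤ 1 μg/mL → Susceptible
Tetracycline (26 mm) ≥ 26 mm → S
Amoxicillin-clavulanate: 25 mm is in 23–26 mm → intermediate
Clindamycin (0.06 μg/mL) ≤ 16 μg/mL — Susceptible
Penicillin (20 mm) ≥ 18 mm → susceptible
Ampicillin 20 mm: ≤ 20 mm — Resistant
Resistant: 1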